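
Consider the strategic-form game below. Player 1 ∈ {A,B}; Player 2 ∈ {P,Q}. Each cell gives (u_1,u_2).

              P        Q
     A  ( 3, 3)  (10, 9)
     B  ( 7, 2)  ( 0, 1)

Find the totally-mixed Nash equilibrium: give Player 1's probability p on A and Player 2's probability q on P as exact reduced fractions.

P1 mixes 1/7 on A; P2 mixes 5/7 on P

P1 indiff ⇒ q·3+(1-q)·10 = q·7+(1-q)·0 ⇒ q(-4) = (1-q)(-10) ⇒ q = 5/7
P2 indiff ⇒ p·3+(1-p)·2 = p·9+(1-p)·1 ⇒ p(-6) = (1-p)(-1) ⇒ p = 1/7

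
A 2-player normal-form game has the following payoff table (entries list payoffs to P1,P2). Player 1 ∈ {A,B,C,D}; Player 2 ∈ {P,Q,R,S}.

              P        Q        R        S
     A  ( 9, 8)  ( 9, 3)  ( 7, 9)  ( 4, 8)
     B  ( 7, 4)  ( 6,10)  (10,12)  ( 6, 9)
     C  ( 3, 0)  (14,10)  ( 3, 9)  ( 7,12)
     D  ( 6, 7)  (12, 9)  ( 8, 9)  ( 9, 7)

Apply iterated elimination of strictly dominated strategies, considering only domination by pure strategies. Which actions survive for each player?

Remaining: P1:{B,C,D} P2:{Q,R,S}

P2 drop P (R beats it: A:9>8 B:12>4 C:9>0 D:9>7)
P1 drop A (D beats it: Q:12>9 R:8>7 S:9>4)
P1→{B,C,D} P2→{Q,R,S}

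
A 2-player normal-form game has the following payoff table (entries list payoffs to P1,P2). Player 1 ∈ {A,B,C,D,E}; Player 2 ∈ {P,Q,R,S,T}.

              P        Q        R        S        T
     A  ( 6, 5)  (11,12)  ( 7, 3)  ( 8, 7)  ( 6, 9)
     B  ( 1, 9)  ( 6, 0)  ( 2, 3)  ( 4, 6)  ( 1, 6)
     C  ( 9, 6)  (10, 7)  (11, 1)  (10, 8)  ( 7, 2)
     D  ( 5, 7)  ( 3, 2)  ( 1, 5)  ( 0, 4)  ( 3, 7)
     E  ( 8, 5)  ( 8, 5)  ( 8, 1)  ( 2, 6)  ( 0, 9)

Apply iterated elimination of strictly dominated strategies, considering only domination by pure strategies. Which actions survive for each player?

IESDS → P1:{A,C} P2:{Q,S}

P1 drop B (A beats it: P:6>1 Q:11>6 R:7>2 S:8>4 T:6>1)
P1 drop D (A beats it: P:6>5 Q:11>3 R:7>1 S:8>0 T:6>3)
P1 drop E (C beats it: P:9>8 Q:10>8 R:11>8 S:10>2 T:7>0)
P2 drop P (Q beats it: A:12>5 C:7>6)
P2 drop R (Q beats it: A:12>3 C:7>1)
P2 drop T (Q beats it: A:12>9 C:7>2)
P1→{A,C} P2→{Q,S}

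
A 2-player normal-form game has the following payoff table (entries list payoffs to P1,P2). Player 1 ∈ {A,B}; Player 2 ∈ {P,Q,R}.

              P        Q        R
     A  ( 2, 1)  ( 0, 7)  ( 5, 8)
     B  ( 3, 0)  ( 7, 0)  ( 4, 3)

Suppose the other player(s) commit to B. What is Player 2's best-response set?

u_2(P vs B) = 0
u_2(Q vs B) = 0
u_2(R vs B) = 3
max payoff 3 at {R}

BR_2 = {R}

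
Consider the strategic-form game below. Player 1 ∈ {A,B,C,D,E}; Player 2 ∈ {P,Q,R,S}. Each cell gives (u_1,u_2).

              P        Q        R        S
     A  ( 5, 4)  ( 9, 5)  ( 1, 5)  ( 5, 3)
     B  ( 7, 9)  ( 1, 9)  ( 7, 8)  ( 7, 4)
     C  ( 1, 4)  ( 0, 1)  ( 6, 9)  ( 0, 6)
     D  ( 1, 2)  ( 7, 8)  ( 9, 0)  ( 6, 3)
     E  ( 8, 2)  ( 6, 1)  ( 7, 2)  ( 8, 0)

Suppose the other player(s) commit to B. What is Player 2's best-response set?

P2 best: {P,Q}

u_2(P vs B) = 9
u_2(Q vs B) = 9
u_2(R vs B) = 8
u_2(S vs B) = 4
max payoff 9 at {P,Q}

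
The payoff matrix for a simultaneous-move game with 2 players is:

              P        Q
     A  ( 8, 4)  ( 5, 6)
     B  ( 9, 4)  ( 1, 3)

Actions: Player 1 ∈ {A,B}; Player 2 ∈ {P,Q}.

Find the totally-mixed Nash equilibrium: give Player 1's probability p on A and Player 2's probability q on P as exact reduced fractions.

P1 indiff ⇒ q·8+(1-q)·5 = q·9+(1-q)·1 ⇒ q(-1) = (1-q)(-4) ⇒ q = 4/5
P2 indiff ⇒ p·4+(1-p)·4 = p·6+(1-p)·3 ⇒ p(-2) = (1-p)(-1) ⇒ p = 1/3

P1 mixes 1/3 on A; P2 mixes 4/5 on P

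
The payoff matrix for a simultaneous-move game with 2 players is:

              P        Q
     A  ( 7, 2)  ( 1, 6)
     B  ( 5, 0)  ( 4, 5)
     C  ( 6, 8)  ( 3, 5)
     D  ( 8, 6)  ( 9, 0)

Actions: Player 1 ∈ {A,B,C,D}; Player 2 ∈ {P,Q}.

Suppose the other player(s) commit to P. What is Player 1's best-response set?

u_1(A vs P) = 7
u_1(B vs P) = 5
u_1(C vs P) = 6
u_1(D vs P) = 8
max payoff 8 at {D}

argmax u_1 = {D}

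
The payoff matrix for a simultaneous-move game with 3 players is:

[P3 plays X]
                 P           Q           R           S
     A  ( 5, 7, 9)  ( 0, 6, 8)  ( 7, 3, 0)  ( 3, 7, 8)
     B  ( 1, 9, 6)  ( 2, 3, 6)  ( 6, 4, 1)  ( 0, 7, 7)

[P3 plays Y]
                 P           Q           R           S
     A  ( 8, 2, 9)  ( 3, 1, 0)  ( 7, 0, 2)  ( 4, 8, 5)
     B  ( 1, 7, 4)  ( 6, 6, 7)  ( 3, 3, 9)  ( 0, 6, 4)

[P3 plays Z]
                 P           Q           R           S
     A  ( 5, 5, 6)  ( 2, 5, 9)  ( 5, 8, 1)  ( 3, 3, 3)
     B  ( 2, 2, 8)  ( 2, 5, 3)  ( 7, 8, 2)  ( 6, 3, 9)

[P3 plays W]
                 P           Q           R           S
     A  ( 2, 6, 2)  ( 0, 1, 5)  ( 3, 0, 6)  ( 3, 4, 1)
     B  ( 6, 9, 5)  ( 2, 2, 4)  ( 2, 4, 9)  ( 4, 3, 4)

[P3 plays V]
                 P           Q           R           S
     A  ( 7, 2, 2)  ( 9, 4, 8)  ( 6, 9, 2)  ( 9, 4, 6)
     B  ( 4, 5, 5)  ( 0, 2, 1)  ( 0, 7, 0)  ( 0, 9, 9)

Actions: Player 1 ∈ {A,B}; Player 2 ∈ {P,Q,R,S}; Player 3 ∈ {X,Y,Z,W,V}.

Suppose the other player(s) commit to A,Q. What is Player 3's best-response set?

u_3(X vs A,Q) = 8
u_3(Y vs A,Q) = 0
u_3(Z vs A,Q) = 9
u_3(W vs A,Q) = 5
u_3(V vs A,Q) = 8
max payoff 9 at {Z}

P3 best: {Z}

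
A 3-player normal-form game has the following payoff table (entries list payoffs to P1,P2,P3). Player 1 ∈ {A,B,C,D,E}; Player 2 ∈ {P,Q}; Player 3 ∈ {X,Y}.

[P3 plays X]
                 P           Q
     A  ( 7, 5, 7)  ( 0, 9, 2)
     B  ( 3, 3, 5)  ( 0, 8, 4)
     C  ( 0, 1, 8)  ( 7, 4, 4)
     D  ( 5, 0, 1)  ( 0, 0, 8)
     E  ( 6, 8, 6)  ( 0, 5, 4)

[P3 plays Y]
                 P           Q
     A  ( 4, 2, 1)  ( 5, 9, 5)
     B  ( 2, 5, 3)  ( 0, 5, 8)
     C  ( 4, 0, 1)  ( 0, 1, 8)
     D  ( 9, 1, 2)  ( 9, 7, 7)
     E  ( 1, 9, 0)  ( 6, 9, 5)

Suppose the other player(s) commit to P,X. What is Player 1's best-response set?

P1 best: {A}

u_1(A vs P,X) = 7
u_1(B vs P,X) = 3
u_1(C vs P,X) = 0
u_1(D vs P,X) = 5
u_1(E vs P,X) = 6
max payoff 7 at {A}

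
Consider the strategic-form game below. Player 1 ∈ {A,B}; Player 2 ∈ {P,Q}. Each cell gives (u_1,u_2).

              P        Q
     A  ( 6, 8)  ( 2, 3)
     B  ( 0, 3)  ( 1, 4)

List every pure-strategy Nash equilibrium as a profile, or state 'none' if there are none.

(A,P): NE
(A,Q): not NE [P2→P gives 8>3]
(B,P): not NE [P1→A gives 6>0; P2→Q gives 4>3]
(B,Q): not NE [P1→A gives 2>1]

Nash profiles: (A,P)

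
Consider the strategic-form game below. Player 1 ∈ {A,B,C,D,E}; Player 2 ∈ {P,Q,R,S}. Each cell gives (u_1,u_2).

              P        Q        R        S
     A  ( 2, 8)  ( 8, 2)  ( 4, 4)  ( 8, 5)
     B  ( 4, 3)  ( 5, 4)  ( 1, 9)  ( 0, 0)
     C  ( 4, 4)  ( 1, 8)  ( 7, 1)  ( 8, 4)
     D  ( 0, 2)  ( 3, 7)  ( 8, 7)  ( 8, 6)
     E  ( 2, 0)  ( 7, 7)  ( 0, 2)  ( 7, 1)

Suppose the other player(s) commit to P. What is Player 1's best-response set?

BR_1 = {B,C}

u_1(A vs P) = 2
u_1(B vs P) = 4
u_1(C vs P) = 4
u_1(D vs P) = 0
u_1(E vs P) = 2
max payoff 4 at {B,C}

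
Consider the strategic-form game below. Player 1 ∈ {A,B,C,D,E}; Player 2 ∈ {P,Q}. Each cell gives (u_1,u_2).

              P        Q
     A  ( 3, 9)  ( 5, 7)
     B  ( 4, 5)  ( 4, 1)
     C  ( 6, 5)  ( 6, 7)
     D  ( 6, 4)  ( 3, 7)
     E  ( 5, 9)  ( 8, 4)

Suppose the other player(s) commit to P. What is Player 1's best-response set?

u_1(A vs P) = 3
u_1(B vs P) = 4
u_1(C vs P) = 6
u_1(D vs P) = 6
u_1(E vs P) = 5
max payoff 6 at {C,D}

P1 best: {C,D}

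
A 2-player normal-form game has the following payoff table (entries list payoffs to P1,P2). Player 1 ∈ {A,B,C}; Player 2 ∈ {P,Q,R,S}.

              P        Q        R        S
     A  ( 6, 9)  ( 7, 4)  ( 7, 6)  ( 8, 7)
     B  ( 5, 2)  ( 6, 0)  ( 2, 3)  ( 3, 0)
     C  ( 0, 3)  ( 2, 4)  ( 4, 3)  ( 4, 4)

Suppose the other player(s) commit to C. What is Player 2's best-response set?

u_2(P vs C) = 3
u_2(Q vs C) = 4
u_2(R vs C) = 3
u_2(S vs C) = 4
max payoff 4 at {Q,S}

argmax u_2 = {Q,S}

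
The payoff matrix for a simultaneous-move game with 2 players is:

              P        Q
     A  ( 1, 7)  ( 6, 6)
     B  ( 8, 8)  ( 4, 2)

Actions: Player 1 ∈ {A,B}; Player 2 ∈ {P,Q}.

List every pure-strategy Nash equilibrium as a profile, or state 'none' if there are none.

(A,P): not NE [P1→B gives 8>1]
(A,Q): not NE [P2→P gives 7>6]
(B,P): NE
(B,Q): not NE [P1→A gives 6>4; P2→P gives 8>2]

PSNE = {(B,P)}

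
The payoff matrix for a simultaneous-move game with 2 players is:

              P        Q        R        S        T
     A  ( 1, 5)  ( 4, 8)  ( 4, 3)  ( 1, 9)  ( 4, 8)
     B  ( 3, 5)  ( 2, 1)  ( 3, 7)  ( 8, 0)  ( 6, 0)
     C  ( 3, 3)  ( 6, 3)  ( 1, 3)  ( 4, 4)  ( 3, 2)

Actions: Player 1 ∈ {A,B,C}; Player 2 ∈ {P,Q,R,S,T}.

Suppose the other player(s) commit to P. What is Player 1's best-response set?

BR_1 = {B,C}

u_1(A vs P) = 1
u_1(B vs P) = 3
u_1(C vs P) = 3
max payoff 3 at {B,C}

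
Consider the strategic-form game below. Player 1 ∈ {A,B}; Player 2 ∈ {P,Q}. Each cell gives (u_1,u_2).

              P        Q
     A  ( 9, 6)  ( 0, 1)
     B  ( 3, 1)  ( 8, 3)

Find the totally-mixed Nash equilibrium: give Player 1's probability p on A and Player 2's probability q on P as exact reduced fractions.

P1 indiff ⇒ q·9+(1-q)·0 = q·3+(1-q)·8 ⇒ q(6) = (1-q)(8) ⇒ q = 4/7
P2 indiff ⇒ p·6+(1-p)·1 = p·1+(1-p)·3 ⇒ p(5) = (1-p)(2) ⇒ p = 2/7

p=2/7, q=4/7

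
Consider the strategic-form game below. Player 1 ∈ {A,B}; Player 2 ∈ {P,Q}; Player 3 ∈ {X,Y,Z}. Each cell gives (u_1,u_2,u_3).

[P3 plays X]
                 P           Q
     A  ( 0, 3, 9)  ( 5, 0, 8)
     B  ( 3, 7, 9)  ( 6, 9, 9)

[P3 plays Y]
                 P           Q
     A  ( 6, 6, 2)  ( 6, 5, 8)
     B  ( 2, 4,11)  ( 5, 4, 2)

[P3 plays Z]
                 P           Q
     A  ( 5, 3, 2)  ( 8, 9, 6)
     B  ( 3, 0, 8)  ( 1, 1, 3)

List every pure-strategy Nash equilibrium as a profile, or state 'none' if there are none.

NE set: (B,Q,X)

(A,P,X): not NE [P1→B gives 3>0]
(A,P,Y): not NE [P3→X gives 9>2]
(A,P,Z): not NE [P2→Q gives 9>3; P3→X gives 9>2]
(A,Q,X): not NE [P1→B gives 6>5; P2→P gives 3>0]
(A,Q,Y): not NE [P2→P gives 6>5]
(A,Q,Z): not NE [P3→Y gives 8>6]
(B,P,X): not NE [P2→Q gives 9>7; P3→Y gives 11>9]
(B,P,Y): not NE [P1→A gives 6>2]
(B,P,Z): not NE [P1→A gives 5>3; P2→Q gives 1>0; P3→Y gives 11>8]
(B,Q,X): NE
(B,Q,Y): not NE [P1→A gives 6>5; P3→X gives 9>2]
(B,Q,Z): not NE [P1→A gives 8>1; P3→X gives 9>3]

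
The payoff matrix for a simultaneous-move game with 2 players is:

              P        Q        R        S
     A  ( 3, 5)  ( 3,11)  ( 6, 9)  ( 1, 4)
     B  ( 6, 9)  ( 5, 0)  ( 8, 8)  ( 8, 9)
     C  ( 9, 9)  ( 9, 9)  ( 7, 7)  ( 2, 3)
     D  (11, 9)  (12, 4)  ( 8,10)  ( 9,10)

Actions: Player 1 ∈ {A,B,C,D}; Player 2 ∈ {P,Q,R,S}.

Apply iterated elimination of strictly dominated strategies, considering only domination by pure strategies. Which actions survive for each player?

Survivors P1:{B,D} P2:{P,R,S}

P1 drop A (B beats it: P:6>3 Q:5>3 R:8>6 S:8>1)
P1 drop C (D beats it: P:11>9 Q:12>9 R:8>7 S:9>2)
P2 drop Q (P beats it: B:9>0 D:9>4)
P1→{B,D} P2→{P,R,S}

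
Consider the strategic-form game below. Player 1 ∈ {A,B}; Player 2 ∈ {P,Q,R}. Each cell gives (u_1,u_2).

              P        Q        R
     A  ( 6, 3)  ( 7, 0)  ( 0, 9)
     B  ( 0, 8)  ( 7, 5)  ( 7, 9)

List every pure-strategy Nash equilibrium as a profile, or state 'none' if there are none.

(A,P): not NE [P2→R gives 9>3]
(A,Q): not NE [P2→R gives 9>0]
(A,R): not NE [P1→B gives 7>0]
(B,P): not NE [P1→A gives 6>0; P2→R gives 9>8]
(B,Q): not NE [P2→R gives 9>5]
(B,R): NE

PSNE = {(B,R)}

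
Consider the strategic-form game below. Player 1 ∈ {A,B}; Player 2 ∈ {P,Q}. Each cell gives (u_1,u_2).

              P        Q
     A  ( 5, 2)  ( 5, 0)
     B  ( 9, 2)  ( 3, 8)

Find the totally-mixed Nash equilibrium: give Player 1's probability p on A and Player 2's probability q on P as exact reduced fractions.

P1 indiff ⇒ q·5+(1-q)·5 = q·9+(1-q)·3 ⇒ q(-4) = (1-q)(-2) ⇒ q = 1/3
P2 indiff ⇒ p·2+(1-p)·2 = p·0+(1-p)·8 ⇒ p(2) = (1-p)(6) ⇒ p = 3/4

P1 mixes 3/4 on A; P2 mixes 1/3 on P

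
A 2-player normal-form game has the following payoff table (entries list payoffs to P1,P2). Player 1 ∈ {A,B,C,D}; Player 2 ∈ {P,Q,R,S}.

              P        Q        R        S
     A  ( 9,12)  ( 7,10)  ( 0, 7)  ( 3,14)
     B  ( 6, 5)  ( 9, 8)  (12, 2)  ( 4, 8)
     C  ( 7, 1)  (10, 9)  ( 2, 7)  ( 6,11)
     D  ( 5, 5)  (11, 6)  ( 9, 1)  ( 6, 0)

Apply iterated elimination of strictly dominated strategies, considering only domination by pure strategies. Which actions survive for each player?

P2 drop R (Q beats it: A:10>7 B:8>2 C:9>7 D:6>1)
P1 drop B (C beats it: P:7>6 Q:10>9 S:6>4)
P1→{A,C,D} P2→{P,Q,S}

IESDS → P1:{A,C,D} P2:{P,Q,S}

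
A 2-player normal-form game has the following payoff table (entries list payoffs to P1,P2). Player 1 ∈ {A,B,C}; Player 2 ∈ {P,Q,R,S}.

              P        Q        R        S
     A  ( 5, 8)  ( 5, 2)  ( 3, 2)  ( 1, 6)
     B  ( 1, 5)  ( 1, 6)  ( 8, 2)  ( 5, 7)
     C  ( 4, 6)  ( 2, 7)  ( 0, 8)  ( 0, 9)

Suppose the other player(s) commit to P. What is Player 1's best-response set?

u_1(A vs P) = 5
u_1(B vs P) = 1
u_1(C vs P) = 4
max payoff 5 at {A}

argmax u_1 = {A}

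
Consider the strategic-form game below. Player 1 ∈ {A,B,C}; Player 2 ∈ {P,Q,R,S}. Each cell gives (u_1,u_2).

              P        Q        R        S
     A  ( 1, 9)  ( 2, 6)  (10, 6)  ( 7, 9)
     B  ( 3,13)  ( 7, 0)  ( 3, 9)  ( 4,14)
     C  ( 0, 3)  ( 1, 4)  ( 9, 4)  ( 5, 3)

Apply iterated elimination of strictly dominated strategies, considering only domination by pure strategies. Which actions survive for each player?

Remaining: P1:{A,B} P2:{P,S}

P1 drop C (A beats it: P:1>0 Q:2>1 R:10>9 S:7>5)
P2 drop Q (P beats it: A:9>6 B:13>0)
P2 drop R (P beats it: A:9>6 B:13>9)
P1→{A,B} P2→{P,S}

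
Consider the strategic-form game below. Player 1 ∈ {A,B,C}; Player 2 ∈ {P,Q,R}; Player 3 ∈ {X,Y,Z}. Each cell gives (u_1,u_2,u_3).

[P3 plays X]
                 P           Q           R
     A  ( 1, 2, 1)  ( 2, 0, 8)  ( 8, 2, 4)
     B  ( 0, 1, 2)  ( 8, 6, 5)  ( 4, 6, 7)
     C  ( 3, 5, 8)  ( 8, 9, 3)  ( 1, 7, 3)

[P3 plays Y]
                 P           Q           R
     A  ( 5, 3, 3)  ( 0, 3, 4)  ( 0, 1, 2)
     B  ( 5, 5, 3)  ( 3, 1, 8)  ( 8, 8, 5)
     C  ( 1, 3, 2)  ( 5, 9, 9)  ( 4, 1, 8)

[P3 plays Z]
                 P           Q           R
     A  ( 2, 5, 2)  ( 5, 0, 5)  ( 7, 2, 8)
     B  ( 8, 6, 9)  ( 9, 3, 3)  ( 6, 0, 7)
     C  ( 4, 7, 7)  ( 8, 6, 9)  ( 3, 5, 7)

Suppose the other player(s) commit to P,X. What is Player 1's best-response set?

u_1(A vs P,X) = 1
u_1(B vs P,X) = 0
u_1(C vs P,X) = 3
max payoff 3 at {C}

BR_1 = {C}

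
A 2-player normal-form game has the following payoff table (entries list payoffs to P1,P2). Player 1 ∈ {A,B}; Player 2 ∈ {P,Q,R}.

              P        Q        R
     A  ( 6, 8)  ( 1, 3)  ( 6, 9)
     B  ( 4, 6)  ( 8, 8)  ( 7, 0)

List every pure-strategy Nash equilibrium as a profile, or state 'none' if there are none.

Nash profiles: (B,Q)

(A,P): not NE [P2→R gives 9>8]
(A,Q): not NE [P1→B gives 8>1; P2→R gives 9>3]
(A,R): not NE [P1→B gives 7>6]
(B,P): not NE [P1→A gives 6>4; P2→Q gives 8>6]
(B,Q): NE
(B,R): not NE [P2→Q gives 8>0]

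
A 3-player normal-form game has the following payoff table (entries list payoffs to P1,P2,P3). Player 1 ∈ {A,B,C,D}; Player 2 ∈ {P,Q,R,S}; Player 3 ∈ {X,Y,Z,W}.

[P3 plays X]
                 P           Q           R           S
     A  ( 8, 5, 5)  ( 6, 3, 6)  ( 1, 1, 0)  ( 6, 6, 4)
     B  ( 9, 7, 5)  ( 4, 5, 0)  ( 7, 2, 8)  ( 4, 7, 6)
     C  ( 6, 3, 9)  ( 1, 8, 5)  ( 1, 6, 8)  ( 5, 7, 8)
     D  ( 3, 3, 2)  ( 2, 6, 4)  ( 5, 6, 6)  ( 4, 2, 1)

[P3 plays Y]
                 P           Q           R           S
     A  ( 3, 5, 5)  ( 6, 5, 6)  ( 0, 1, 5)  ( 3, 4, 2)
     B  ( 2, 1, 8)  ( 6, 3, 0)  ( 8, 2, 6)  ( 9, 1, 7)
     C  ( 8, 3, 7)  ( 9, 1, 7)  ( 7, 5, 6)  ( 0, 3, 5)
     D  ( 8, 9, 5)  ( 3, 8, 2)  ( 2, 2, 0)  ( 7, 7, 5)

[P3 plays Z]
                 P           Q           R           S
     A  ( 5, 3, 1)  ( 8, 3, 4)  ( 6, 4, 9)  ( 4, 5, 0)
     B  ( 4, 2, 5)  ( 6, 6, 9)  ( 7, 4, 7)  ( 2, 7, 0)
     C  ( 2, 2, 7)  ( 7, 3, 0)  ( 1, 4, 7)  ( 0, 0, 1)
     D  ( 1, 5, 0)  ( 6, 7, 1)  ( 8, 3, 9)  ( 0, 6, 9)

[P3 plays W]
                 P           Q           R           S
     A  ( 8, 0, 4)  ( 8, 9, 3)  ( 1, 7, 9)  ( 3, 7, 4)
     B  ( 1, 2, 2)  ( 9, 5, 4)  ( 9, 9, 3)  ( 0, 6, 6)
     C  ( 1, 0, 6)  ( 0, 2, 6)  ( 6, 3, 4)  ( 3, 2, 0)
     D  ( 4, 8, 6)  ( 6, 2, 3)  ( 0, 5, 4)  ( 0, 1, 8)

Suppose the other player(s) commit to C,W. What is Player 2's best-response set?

argmax u_2 = {R}

u_2(P vs C,W) = 0
u_2(Q vs C,W) = 2
u_2(R vs C,W) = 3
u_2(S vs C,W) = 2
max payoff 3 at {R}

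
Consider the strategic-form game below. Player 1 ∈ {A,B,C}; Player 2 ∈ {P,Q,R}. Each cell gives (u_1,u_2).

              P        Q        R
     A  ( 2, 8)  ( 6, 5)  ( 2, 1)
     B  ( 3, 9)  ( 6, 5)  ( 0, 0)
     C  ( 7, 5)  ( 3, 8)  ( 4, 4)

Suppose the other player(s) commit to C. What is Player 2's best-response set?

argmax u_2 = {Q}

u_2(P vs C) = 5
u_2(Q vs C) = 8
u_2(R vs C) = 4
max payoff 8 at {Q}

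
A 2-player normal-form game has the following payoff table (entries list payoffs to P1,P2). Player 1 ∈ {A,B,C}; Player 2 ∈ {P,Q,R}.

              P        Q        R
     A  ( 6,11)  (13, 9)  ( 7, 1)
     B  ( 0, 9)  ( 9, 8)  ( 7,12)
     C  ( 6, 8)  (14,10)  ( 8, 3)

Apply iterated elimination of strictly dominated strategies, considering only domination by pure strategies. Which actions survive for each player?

Remaining: P1:{A,C} P2:{P,Q}

P1 drop B (C beats it: P:6>0 Q:14>9 R:8>7)
P2 drop R (P beats it: A:11>1 C:8>3)
P1→{A,C} P2→{P,Q}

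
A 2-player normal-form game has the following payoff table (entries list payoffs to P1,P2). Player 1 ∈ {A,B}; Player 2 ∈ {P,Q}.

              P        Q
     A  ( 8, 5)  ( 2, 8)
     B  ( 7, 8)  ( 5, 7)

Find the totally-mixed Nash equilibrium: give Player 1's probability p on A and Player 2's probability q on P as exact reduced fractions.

(p,q) = (1/4, 3/4)

P1 indiff ⇒ q·8+(1-q)·2 = q·7+(1-q)·5 ⇒ q(1) = (1-q)(3) ⇒ q = 3/4
P2 indiff ⇒ p·5+(1-p)·8 = p·8+(1-p)·7 ⇒ p(-3) = (1-p)(-1) ⇒ p = 1/4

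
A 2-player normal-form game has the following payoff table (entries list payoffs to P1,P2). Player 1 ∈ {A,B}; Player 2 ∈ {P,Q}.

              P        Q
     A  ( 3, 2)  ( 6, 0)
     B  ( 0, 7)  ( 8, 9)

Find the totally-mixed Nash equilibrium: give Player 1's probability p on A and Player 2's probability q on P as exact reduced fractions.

p=1/2, q=2/5

P1 indiff ⇒ q·3+(1-q)·6 = q·0+(1-q)·8 ⇒ q(3) = (1-q)(2) ⇒ q = 2/5
P2 indiff ⇒ p·2+(1-p)·7 = p·0+(1-p)·9 ⇒ p(2) = (1-p)(2) ⇒ p = 1/2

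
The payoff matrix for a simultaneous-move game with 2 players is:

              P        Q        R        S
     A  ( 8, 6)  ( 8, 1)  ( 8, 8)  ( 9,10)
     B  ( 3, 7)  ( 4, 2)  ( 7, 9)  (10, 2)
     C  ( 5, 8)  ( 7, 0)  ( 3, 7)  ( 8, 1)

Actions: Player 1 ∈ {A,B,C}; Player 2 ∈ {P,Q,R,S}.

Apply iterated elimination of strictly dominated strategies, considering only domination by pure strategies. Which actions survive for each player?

P1 drop C (A beats it: P:8>5 Q:8>7 R:8>3 S:9>8)
P2 drop P (R beats it: A:8>6 B:9>7)
P2 drop Q (R beats it: A:8>1 B:9>2)
P1→{A,B} P2→{R,S}

IESDS → P1:{A,B} P2:{R,S}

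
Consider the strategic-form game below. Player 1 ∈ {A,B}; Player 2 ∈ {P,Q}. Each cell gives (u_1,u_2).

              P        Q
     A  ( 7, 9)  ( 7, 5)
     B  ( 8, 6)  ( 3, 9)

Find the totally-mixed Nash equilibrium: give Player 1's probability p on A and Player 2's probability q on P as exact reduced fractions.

P1 indiff ⇒ q·7+(1-q)·7 = q·8+(1-q)·3 ⇒ q(-1) = (1-q)(-4) ⇒ q = 4/5
P2 indiff ⇒ p·9+(1-p)·6 = p·5+(1-p)·9 ⇒ p(4) = (1-p)(3) ⇒ p = 3/7

(p,q) = (3/7, 4/5)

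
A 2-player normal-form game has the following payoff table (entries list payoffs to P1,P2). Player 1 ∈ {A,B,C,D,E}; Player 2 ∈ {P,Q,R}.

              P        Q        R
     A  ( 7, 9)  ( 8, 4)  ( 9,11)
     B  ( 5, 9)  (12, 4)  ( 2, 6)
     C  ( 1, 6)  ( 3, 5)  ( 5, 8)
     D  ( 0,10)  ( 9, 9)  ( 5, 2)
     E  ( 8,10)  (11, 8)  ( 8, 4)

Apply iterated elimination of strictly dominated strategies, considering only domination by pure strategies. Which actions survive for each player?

P1 drop C (A beats it: P:7>1 Q:8>3 R:9>5)
P1 drop D (E beats it: P:8>0 Q:11>9 R:8>5)
P2 drop Q (P beats it: A:9>4 B:9>4 E:10>8)
P1 drop B (A beats it: P:7>5 R:9>2)
P1→{A,E} P2→{P,R}

Survivors P1:{A,E} P2:{P,R}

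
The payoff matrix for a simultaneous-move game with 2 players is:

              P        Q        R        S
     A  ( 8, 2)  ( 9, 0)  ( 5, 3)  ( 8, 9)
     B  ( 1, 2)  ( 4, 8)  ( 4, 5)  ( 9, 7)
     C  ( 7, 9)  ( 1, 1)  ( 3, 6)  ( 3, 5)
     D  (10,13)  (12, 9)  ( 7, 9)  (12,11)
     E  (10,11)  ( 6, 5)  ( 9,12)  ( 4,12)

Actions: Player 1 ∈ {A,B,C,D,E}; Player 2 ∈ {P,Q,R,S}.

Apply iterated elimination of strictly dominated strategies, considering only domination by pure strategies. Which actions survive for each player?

P1 drop A (D beats it: P:10>8 Q:12>9 R:7>5 S:12>8)
P1 drop B (D beats it: P:10>1 Q:12>4 R:7>4 S:12>9)
P1 drop C (D beats it: P:10>7 Q:12>1 R:7>3 S:12>3)
P2 drop Q (P beats it: D:13>9 E:11>5)
P1→{D,E} P2→{P,R,S}

IESDS → P1:{D,E} P2:{P,R,S}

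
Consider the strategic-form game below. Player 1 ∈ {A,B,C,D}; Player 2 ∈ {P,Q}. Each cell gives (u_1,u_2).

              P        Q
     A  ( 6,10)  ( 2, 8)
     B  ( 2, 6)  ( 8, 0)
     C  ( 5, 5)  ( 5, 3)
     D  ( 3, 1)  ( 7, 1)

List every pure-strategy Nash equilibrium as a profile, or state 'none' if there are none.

Nash profiles: (A,P)

(A,P): NE
(A,Q): not NE [P1→B gives 8>2; P2→P gives 10>8]
(B,P): not NE [P1→A gives 6>2]
(B,Q): not NE [P2→P gives 6>0]
(C,P): not NE [P1→A gives 6>5]
(C,Q): not NE [P1→B gives 8>5; P2→P gives 5>3]
(D,P): not NE [P1→A gives 6>3]
(D,Q): not NE [P1→B gives 8>7]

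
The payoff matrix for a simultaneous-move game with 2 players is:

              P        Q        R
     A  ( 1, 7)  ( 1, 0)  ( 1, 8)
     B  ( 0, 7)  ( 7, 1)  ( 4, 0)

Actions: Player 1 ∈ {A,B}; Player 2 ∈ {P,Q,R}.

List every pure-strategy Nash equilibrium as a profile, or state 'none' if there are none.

Equilibria: none

(A,P): not NE [P2→R gives 8>7]
(A,Q): not NE [P1→B gives 7>1; P2→R gives 8>0]
(A,R): not NE [P1→B gives 4>1]
(B,P): not NE [P1→A gives 1>0]
(B,Q): not NE [P2→P gives 7>1]
(B,R): not NE [P2→P gives 7>0]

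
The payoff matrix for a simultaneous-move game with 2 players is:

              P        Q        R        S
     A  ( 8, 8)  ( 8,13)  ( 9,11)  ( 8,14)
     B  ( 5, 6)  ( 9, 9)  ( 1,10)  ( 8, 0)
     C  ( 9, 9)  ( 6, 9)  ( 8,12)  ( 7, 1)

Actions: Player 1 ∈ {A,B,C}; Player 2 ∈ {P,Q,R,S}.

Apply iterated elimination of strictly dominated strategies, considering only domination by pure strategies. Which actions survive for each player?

P2 drop P (R beats it: A:11>8 B:10>6 C:12>9)
P1 drop C (A beats it: Q:8>6 R:9>8 S:8>7)
P1→{A,B} P2→{Q,R,S}

IESDS → P1:{A,B} P2:{Q,R,S}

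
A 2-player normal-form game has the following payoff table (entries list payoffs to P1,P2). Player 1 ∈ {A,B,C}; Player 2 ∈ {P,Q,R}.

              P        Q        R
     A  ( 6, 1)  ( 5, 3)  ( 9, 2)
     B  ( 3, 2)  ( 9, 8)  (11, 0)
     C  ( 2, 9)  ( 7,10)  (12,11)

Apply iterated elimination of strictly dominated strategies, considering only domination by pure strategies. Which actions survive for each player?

Remaining: P1:{B,C} P2:{Q,R}

P2 drop P (Q beats it: A:3>1 B:8>2 C:10>9)
P1 drop A (B beats it: Q:9>5 R:11>9)
P1→{B,C} P2→{Q,R}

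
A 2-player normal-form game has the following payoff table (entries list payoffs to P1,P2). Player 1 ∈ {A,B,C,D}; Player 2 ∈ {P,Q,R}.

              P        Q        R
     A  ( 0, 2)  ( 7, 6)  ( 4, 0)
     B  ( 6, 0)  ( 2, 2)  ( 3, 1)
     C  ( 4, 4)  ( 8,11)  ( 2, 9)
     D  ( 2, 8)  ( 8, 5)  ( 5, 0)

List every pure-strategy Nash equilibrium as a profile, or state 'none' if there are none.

(A,P): not NE [P1→B gives 6>0; P2→Q gives 6>2]
(A,Q): not NE [P1→D gives 8>7]
(A,R): not NE [P1→D gives 5>4; P2→Q gives 6>0]
(B,P): not NE [P2→Q gives 2>0]
(B,Q): not NE [P1→D gives 8>2]
(B,R): not NE [P1→D gives 5>3; P2→Q gives 2>1]
(C,P): not NE [P1→B gives 6>4; P2→Q gives 11>4]
(C,Q): NE
(C,R): not NE [P1→D gives 5>2; P2→Q gives 11>9]
(D,P): not NE [P1→B gives 6>2]
(D,Q): not NE [P2→P gives 8>5]
(D,R): not NE [P2→P gives 8>0]

PSNE = {(C,Q)}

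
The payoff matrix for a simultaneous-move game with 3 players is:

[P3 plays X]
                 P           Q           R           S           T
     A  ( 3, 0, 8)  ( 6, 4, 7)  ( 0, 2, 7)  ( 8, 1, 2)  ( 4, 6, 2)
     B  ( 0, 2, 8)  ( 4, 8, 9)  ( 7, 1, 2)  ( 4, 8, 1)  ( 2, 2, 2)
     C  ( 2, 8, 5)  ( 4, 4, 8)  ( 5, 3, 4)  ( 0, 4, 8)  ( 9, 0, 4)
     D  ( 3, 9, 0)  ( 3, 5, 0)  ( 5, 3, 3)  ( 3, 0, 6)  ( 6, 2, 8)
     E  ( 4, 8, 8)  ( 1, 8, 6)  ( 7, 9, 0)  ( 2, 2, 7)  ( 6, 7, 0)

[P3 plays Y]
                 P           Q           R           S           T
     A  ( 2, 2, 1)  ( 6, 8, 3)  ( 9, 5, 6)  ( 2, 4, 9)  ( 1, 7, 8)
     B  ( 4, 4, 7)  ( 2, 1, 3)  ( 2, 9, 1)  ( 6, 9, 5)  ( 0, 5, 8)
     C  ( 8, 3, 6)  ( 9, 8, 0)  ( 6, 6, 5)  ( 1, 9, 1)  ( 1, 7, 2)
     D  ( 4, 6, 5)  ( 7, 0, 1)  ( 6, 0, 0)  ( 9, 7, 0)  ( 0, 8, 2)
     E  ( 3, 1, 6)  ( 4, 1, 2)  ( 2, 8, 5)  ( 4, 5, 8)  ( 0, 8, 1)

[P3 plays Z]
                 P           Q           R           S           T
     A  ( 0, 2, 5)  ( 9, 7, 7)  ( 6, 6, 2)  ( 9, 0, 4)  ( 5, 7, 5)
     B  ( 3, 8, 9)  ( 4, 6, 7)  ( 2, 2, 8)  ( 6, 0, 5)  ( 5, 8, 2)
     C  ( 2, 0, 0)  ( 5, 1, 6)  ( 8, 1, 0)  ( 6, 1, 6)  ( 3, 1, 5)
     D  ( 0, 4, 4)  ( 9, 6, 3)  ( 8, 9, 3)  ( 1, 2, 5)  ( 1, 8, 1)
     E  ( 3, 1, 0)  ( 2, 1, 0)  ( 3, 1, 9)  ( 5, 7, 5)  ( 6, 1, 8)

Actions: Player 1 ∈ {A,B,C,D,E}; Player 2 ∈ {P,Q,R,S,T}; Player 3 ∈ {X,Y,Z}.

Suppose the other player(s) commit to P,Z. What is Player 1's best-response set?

u_1(A vs P,Z) = 0
u_1(B vs P,Z) = 3
u_1(C vs P,Z) = 2
u_1(D vs P,Z) = 0
u_1(E vs P,Z) = 3
max payoff 3 at {B,E}

BR_1 = {B,E}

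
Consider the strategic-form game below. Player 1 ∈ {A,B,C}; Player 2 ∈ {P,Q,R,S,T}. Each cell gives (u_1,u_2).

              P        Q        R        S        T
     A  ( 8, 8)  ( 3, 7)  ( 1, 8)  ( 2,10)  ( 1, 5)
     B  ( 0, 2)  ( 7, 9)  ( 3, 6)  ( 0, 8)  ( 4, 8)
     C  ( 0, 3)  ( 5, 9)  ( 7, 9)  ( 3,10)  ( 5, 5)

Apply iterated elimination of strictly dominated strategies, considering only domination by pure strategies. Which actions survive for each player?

Survivors P1:{B,C} P2:{Q,S}

P2 drop P (S beats it: A:10>8 B:8>2 C:10>3)
P1 drop A (C beats it: Q:5>3 R:7>1 S:3>2 T:5>1)
P2 drop R (S beats it: B:8>6 C:10>9)
P2 drop T (Q beats it: B:9>8 C:9>5)
P1→{B,C} P2→{Q,S}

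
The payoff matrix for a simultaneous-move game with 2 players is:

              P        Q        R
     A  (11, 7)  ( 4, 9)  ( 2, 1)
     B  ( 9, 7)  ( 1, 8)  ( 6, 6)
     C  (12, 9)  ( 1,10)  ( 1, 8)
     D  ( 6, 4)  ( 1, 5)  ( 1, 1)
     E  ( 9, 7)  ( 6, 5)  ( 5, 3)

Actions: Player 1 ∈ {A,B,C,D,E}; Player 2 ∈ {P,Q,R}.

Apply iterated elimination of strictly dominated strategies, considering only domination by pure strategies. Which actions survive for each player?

Survivors P1:{A,C,E} P2:{P,Q}

P1 drop D (A beats it: P:11>6 Q:4>1 R:2>1)
P2 drop R (P beats it: A:7>1 B:7>6 C:9>8 E:7>3)
P1 drop B (A beats it: P:11>9 Q:4>1)
P1→{A,C,E} P2→{P,Q}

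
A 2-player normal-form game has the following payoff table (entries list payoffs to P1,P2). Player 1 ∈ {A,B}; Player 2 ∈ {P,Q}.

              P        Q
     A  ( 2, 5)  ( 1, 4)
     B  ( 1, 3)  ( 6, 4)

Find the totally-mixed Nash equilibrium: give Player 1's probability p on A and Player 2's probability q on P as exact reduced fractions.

P1 mixes 1/2 on A; P2 mixes 5/6 on P

P1 indiff ⇒ q·2+(1-q)·1 = q·1+(1-q)·6 ⇒ q(1) = (1-q)(5) ⇒ q = 5/6
P2 indiff ⇒ p·5+(1-p)·3 = p·4+(1-p)·4 ⇒ p(1) = (1-p)(1) ⇒ p = 1/2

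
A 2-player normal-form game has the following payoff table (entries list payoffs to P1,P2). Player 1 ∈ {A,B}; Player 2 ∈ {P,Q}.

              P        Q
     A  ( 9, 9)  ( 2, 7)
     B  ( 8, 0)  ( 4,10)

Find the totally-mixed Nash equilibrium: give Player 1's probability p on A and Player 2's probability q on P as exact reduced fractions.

P1 indiff ⇒ q·9+(1-q)·2 = q·8+(1-q)·4 ⇒ q(1) = (1-q)(2) ⇒ q = 2/3
P2 indiff ⇒ p·9+(1-p)·0 = p·7+(1-p)·10 ⇒ p(2) = (1-p)(10) ⇒ p = 5/6

(p,q) = (5/6, 2/3)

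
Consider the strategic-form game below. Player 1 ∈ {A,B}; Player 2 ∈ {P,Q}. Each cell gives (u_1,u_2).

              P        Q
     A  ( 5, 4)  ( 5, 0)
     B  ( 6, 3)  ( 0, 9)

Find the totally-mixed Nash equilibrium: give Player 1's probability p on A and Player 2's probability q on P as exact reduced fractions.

p=3/5, q=5/6

P1 indiff ⇒ q·5+(1-q)·5 = q·6+(1-q)·0 ⇒ q(-1) = (1-q)(-5) ⇒ q = 5/6
P2 indiff ⇒ p·4+(1-p)·3 = p·0+(1-p)·9 ⇒ p(4) = (1-p)(6) ⇒ p = 3/5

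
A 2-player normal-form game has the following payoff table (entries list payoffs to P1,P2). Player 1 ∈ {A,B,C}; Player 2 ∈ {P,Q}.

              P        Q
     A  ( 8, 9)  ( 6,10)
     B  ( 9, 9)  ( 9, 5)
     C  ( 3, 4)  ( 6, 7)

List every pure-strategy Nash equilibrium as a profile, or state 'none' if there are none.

(A,P): not NE [P1→B gives 9>8; P2→Q gives 10>9]
(A,Q): not NE [P1→B gives 9>6]
(B,P): NE
(B,Q): not NE [P2→P gives 9>5]
(C,P): not NE [P1→B gives 9>3; P2→Q gives 7>4]
(C,Q): not NE [P1→B gives 9>6]

Nash profiles: (B,P)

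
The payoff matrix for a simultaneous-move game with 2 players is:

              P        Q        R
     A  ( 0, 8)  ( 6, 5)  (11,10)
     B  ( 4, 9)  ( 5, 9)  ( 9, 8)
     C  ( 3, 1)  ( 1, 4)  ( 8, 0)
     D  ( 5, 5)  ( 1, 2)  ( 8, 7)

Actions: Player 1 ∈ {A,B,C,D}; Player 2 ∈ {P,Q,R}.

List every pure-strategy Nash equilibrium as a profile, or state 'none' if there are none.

(A,P): not NE [P1→D gives 5>0; P2→R gives 10>8]
(A,Q): not NE [P2→R gives 10>5]
(A,R): NE
(B,P): not NE [P1→D gives 5>4]
(B,Q): not NE [P1→A gives 6>5]
(B,R): not NE [P1→A gives 11>9; P2→Q gives 9>8]
(C,P): not NE [P1→D gives 5>3; P2→Q gives 4>1]
(C,Q): not NE [P1→A gives 6>1]
(C,R): not NE [P1→A gives 11>8; P2→Q gives 4>0]
(D,P): not NE [P2→R gives 7>5]
(D,Q): not NE [P1→A gives 6>1; P2→R gives 7>2]
(D,R): not NE [P1→A gives 11>8]

Nash profiles: (A,R)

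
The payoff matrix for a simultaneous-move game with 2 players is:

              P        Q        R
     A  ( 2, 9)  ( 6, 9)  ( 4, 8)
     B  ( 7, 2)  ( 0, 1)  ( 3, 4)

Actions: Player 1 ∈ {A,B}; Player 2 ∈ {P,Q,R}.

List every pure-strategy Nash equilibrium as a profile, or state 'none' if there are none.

(A,P): not NE [P1→B gives 7>2]
(A,Q): NE
(A,R): not NE [P2→Q gives 9>8]
(B,P): not NE [P2→R gives 4>2]
(B,Q): not NE [P1→A gives 6>0; P2→R gives 4>1]
(B,R): not NE [P1→A gives 4>3]

PSNE = {(A,Q)}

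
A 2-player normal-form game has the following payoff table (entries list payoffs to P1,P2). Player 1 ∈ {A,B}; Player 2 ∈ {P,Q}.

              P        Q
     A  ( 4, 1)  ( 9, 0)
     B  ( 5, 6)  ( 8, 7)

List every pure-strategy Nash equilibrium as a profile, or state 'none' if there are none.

(A,P): not NE [P1→B gives 5>4]
(A,Q): not NE [P2→P gives 1>0]
(B,P): not NE [P2→Q gives 7>6]
(B,Q): not NE [P1→A gives 9>8]

PSNE: ∅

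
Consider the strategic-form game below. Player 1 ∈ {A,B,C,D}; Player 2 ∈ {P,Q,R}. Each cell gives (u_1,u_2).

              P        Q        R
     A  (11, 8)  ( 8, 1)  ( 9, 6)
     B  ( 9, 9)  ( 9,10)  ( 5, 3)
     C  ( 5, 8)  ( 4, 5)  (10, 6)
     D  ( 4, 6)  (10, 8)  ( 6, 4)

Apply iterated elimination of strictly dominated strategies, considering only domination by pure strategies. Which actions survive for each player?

P2 drop R (P beats it: A:8>6 B:9>3 C:8>6 D:6>4)
P1 drop C (A beats it: P:11>5 Q:8>4)
P1→{A,B,D} P2→{P,Q}

Remaining: P1:{A,B,D} P2:{P,Q}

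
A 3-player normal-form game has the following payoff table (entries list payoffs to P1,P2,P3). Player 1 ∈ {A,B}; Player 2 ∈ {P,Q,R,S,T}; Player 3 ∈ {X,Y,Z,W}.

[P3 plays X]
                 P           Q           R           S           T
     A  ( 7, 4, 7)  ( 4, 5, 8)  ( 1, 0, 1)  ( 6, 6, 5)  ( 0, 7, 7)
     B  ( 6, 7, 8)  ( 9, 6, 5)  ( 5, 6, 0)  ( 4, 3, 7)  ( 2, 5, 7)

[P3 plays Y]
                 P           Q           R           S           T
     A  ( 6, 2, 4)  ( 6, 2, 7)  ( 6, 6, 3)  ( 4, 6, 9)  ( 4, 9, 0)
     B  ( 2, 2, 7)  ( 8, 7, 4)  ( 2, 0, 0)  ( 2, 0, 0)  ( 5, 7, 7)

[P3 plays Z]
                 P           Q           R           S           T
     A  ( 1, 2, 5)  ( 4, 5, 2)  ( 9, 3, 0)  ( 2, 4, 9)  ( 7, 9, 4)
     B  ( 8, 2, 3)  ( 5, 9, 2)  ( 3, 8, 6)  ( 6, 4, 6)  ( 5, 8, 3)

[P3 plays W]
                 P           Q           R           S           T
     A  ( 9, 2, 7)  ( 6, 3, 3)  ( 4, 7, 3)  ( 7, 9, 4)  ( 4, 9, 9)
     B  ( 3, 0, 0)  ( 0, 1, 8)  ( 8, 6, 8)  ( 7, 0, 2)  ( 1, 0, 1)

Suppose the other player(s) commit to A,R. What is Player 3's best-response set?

u_3(X vs A,R) = 1
u_3(Y vs A,R) = 3
u_3(Z vs A,R) = 0
u_3(W vs A,R) = 3
max payoff 3 at {Y,W}

P3 best: {Y,W}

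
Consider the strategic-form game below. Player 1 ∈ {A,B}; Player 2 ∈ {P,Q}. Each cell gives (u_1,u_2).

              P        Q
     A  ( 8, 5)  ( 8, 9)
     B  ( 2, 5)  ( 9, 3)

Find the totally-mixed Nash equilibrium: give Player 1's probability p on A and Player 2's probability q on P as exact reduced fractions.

P1 indiff ⇒ q·8+(1-q)·8 = q·2+(1-q)·9 ⇒ q(6) = (1-q)(1) ⇒ q = 1/7
P2 indiff ⇒ p·5+(1-p)·5 = p·9+(1-p)·3 ⇒ p(-4) = (1-p)(-2) ⇒ p = 1/3

P1 mixes 1/3 on A; P2 mixes 1/7 on P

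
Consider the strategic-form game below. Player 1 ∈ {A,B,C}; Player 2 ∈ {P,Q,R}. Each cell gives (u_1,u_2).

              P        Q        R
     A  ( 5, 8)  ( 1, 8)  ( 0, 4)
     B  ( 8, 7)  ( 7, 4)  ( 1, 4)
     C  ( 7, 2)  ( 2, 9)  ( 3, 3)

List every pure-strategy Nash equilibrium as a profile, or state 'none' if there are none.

Nash profiles: (B,P)

(A,P): not NE [P1→B gives 8>5]
(A,Q): not NE [P1→B gives 7>1]
(A,R): not NE [P1→C gives 3>0; P2→Q gives 8>4]
(B,P): NE
(B,Q): not NE [P2→P gives 7>4]
(B,R): not NE [P1→C gives 3>1; P2→P gives 7>4]
(C,P): not NE [P1→B gives 8>7; P2→Q gives 9>2]
(C,Q): not NE [P1→B gives 7>2]
(C,R): not NE [P2→Q gives 9>3]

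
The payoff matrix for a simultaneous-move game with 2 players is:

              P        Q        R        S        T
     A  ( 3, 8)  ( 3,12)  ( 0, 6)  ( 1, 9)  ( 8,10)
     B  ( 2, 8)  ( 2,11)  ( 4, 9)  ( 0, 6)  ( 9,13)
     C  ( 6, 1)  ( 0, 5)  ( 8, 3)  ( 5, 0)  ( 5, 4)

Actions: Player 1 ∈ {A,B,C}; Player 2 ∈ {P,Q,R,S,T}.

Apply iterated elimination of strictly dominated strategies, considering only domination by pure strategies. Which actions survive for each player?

P2 drop P (Q beats it: A:12>8 B:11>8 C:5>1)
P2 drop R (Q beats it: A:12>6 B:11>9 C:5>3)
P2 drop S (Q beats it: A:12>9 B:11>6 C:5>0)
P1 drop C (A beats it: Q:3>0 T:8>5)
P1→{A,B} P2→{Q,T}

IESDS → P1:{A,B} P2:{Q,T}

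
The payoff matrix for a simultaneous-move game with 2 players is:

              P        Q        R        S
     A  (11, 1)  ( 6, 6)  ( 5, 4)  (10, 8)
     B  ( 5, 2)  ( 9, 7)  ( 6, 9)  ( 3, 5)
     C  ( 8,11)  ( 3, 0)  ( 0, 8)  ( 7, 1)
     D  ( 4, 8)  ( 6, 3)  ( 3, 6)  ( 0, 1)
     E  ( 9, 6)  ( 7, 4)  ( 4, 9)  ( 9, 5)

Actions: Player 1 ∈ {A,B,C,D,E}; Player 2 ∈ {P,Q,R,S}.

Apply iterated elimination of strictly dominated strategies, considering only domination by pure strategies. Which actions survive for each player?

Survivors P1:{A,B,E} P2:{Q,R,S}

P1 drop C (A beats it: P:11>8 Q:6>3 R:5>0 S:10>7)
P1 drop D (B beats it: P:5>4 Q:9>6 R:6>3 S:3>0)
P2 drop P (R beats it: A:4>1 B:9>2 E:9>6)
P1→{A,B,E} P2→{Q,R,S}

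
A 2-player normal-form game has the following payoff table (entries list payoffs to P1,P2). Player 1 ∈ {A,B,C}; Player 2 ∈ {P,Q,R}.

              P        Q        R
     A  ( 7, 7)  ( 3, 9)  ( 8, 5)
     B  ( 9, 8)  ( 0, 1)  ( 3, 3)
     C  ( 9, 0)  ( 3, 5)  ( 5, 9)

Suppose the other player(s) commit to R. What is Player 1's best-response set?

u_1(A vs R) = 8
u_1(B vs R) = 3
u_1(C vs R) = 5
max payoff 8 at {A}

argmax u_1 = {A}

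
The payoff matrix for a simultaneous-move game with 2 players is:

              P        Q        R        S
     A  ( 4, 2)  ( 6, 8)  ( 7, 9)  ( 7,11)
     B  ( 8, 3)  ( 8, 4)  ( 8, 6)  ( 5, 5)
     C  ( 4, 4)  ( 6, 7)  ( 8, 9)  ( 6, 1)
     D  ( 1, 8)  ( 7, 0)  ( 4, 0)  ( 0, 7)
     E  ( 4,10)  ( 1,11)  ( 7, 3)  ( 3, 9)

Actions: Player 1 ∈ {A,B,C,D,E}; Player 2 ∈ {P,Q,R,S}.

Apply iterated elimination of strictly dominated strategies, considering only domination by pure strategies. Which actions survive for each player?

Remaining: P1:{A,B,C} P2:{R,S}

P1 drop D (B beats it: P:8>1 Q:8>7 R:8>4 S:5>0)
P1 drop E (B beats it: P:8>4 Q:8>1 R:8>7 S:5>3)
P2 drop P (Q beats it: A:8>2 B:4>3 C:7>4)
P2 drop Q (R beats it: A:9>8 B:6>4 C:9>7)
P1→{A,B,C} P2→{R,S}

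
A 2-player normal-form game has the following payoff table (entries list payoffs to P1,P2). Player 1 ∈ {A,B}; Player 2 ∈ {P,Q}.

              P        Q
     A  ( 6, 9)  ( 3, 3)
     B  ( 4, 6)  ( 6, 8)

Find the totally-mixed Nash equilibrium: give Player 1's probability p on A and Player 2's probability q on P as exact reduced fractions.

P1 mixes 1/4 on A; P2 mixes 3/5 on P

P1 indiff ⇒ q·6+(1-q)·3 = q·4+(1-q)·6 ⇒ q(2) = (1-q)(3) ⇒ q = 3/5
P2 indiff ⇒ p·9+(1-p)·6 = p·3+(1-p)·8 ⇒ p(6) = (1-p)(2) ⇒ p = 1/4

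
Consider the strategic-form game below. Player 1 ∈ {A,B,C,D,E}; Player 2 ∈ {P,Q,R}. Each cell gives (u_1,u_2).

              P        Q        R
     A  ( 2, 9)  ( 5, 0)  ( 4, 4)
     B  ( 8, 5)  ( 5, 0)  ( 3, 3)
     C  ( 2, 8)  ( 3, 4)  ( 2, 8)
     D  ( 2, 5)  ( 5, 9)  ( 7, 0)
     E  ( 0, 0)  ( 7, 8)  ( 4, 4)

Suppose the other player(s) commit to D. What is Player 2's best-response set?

u_2(P vs D) = 5
u_2(Q vs D) = 9
u_2(R vs D) = 0
max payoff 9 at {Q}

P2 best: {Q}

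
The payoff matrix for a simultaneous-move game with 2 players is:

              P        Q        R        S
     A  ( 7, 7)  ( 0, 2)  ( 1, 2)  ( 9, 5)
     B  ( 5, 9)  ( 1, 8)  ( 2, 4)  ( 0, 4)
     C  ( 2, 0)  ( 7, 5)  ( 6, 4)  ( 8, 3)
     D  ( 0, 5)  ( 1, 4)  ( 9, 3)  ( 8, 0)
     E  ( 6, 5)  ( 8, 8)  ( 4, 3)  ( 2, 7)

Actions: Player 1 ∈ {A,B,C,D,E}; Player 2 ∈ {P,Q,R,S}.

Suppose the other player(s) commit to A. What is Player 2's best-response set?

u_2(P vs A) = 7
u_2(Q vs A) = 2
u_2(R vs A) = 2
u_2(S vs A) = 5
max payoff 7 at {P}

P2 best: {P}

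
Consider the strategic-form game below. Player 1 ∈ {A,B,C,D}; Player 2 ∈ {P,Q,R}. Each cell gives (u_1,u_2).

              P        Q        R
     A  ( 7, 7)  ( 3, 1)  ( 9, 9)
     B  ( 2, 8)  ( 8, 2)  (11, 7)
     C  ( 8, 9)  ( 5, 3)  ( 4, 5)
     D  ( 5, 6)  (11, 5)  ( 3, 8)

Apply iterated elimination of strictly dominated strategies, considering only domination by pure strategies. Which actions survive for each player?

Survivors P1:{A,B,C} P2:{P,R}

P2 drop Q (P beats it: A:7>1 B:8>2 C:9>3 D:6>5)
P1 drop D (A beats it: P:7>5 R:9>3)
P1→{A,B,C} P2→{P,R}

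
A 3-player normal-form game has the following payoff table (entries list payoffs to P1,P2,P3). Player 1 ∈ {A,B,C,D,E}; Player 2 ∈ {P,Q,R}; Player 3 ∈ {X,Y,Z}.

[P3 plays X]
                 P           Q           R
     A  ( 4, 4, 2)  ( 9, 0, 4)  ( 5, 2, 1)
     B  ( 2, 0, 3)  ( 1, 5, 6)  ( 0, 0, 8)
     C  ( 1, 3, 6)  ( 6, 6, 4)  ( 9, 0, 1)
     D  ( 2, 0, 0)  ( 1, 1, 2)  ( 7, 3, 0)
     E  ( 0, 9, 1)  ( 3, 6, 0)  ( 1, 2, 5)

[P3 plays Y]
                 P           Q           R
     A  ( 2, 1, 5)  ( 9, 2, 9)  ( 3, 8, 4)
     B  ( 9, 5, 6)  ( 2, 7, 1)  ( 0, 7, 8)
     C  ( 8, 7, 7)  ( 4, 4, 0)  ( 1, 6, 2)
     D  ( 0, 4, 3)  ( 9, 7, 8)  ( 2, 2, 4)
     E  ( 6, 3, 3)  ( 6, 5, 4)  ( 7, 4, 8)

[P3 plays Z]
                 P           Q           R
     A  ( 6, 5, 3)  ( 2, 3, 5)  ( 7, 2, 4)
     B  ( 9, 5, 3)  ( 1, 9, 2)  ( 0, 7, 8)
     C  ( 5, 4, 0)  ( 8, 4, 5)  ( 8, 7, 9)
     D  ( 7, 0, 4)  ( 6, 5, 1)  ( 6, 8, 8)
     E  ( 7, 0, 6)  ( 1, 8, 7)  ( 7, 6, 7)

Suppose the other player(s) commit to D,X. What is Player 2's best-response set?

u_2(P vs D,X) = 0
u_2(Q vs D,X) = 1
u_2(R vs D,X) = 3
max payoff 3 at {R}

argmax u_2 = {R}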